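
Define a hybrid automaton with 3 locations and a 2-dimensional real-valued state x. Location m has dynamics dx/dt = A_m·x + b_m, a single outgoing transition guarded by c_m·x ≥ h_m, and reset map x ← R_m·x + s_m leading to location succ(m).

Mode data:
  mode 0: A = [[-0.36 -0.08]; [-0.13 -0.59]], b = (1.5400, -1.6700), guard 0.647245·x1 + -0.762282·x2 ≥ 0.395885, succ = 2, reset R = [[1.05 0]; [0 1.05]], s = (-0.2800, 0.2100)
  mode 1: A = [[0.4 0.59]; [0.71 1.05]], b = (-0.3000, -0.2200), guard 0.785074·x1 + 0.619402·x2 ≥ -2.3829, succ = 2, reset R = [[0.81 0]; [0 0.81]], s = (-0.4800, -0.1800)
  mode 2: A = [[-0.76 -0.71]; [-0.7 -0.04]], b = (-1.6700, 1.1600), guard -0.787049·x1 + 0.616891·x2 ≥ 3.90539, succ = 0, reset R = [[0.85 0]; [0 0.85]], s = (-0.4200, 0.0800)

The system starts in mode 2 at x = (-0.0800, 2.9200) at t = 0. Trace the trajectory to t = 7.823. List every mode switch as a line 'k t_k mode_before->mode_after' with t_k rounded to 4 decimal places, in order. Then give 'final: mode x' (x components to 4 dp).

Mode 2: guard c·x = 3.9054 hit at Δt = 0.5594 (t = 0.5594), x⁻ = (-1.9085, 3.8958) → reset → x⁺ = (-2.0422, 3.3915), jump to mode 0
Mode 0: guard c·x = 0.3959 hit at Δt = 1.4697 (t = 2.0291), x⁻ = (0.4397, -0.1460) → reset → x⁺ = (0.1817, 0.0567), jump to mode 2
Mode 2: guard c·x = 3.9054 hit at Δt = 1.5731 (t = 3.6022), x⁻ = (-2.5458, 3.0828) → reset → x⁺ = (-2.5839, 2.7004), jump to mode 0
Mode 0: guard c·x = 0.3959 hit at Δt = 1.4686 (t = 5.0708), x⁻ = (0.1565, -0.3865) → reset → x⁺ = (-0.1157, -0.1958), jump to mode 2
Mode 2: guard c·x = 3.9054 hit at Δt = 1.5998 (t = 6.6706), x⁻ = (-2.5862, 3.0312) → reset → x⁺ = (-2.6183, 2.6565), jump to mode 0
Mode 0: flow for 1.1524 to horizon, guard not reached → x = (-0.3649, 0.0916)

1 0.5594 2->0
2 2.0291 0->2
3 3.6022 2->0
4 5.0708 0->2
5 6.6706 2->0
final: 0 -0.3649 0.0916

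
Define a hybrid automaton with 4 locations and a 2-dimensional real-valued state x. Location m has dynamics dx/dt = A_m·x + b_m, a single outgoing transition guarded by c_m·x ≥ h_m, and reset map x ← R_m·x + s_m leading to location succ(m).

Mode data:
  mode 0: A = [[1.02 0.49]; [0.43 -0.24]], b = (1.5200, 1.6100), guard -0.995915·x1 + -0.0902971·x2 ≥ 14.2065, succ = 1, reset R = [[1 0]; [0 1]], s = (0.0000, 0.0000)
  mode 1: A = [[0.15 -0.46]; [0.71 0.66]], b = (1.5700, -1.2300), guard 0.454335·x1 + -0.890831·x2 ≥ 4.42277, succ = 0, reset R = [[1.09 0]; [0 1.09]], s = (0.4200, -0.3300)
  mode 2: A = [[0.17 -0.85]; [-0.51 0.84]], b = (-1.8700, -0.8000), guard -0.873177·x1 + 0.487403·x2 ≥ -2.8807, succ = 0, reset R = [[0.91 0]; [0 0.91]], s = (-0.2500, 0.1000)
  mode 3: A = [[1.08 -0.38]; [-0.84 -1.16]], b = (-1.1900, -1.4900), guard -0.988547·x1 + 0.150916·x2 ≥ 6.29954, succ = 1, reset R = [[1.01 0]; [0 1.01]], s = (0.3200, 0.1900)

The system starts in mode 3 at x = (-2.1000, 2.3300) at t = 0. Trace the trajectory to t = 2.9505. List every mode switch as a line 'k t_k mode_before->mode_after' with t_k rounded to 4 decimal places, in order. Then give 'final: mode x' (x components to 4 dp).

Mode 3: guard c·x = 6.2995 hit at Δt = 0.6500 (t = 0.6500), x⁻ = (-6.0685, 1.9912) → reset → x⁺ = (-5.8092, 2.2011), jump to mode 1
Mode 1: guard c·x = 4.4228 hit at Δt = 1.4750 (t = 2.1250), x⁻ = (-3.4625, -6.7307) → reset → x⁺ = (-3.3542, -7.6665), jump to mode 0
Mode 0: flow for 0.8255 to horizon, guard not reached → x = (-10.4168, -7.1853)

1 0.6500 3->1
2 2.1250 1->0
final: 0 -10.4168 -7.1853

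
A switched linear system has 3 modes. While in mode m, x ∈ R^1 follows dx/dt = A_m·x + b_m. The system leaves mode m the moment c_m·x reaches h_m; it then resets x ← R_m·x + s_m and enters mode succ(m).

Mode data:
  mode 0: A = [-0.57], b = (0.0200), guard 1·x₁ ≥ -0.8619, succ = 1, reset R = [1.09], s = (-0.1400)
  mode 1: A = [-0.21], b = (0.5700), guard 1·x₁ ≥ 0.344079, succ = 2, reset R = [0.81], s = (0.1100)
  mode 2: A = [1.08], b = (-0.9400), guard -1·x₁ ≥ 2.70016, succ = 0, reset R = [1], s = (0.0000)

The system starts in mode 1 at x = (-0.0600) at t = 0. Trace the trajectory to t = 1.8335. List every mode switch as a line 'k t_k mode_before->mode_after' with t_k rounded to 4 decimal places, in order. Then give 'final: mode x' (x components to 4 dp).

1 0.7496 1->2
final: 2 -0.6825

Mode 1: guard c·x = 0.3441 hit at Δt = 0.7496 (t = 0.7496), x⁻ = (0.3441) → reset → x⁺ = (0.3887), jump to mode 2
Mode 2: flow for 1.0839 to horizon, guard not reached → x = (-0.6825)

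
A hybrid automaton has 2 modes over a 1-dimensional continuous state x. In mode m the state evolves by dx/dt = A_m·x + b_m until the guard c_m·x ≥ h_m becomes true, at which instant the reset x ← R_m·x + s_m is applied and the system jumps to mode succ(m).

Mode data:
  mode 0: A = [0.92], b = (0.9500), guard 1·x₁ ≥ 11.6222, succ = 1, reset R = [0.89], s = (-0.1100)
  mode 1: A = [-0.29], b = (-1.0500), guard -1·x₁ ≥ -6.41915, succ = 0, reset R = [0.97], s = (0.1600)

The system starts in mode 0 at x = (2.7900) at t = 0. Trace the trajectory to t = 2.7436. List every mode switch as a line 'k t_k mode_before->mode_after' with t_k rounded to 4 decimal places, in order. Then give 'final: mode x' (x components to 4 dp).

Mode 0: guard c·x = 11.6222 hit at Δt = 1.3012 (t = 1.3012), x⁻ = (11.6222) → reset → x⁺ = (10.2338), jump to mode 1
Mode 1: guard c·x = -6.4192 hit at Δt = 1.1105 (t = 2.4117), x⁻ = (6.4192) → reset → x⁺ = (6.3866), jump to mode 0
Mode 0: flow for 0.3319 to horizon, guard not reached → x = (9.0359)

1 1.3012 0->1
2 2.4117 1->0
final: 0 9.0359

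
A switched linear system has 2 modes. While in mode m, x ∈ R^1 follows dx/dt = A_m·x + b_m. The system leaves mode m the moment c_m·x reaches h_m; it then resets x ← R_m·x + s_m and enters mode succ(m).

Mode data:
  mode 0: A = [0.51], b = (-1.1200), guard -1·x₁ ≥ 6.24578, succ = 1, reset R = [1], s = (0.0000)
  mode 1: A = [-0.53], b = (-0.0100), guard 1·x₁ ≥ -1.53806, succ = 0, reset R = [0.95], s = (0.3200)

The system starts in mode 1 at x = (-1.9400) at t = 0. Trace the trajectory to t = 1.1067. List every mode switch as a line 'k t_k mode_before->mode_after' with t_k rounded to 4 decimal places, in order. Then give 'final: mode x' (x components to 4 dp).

Mode 1: guard c·x = -1.5381 hit at Δt = 0.4429 (t = 0.4429), x⁻ = (-1.5381) → reset → x⁺ = (-1.1412), jump to mode 0
Mode 0: flow for 0.6638 to horizon, guard not reached → x = (-2.4857)

1 0.4429 1->0
final: 0 -2.4857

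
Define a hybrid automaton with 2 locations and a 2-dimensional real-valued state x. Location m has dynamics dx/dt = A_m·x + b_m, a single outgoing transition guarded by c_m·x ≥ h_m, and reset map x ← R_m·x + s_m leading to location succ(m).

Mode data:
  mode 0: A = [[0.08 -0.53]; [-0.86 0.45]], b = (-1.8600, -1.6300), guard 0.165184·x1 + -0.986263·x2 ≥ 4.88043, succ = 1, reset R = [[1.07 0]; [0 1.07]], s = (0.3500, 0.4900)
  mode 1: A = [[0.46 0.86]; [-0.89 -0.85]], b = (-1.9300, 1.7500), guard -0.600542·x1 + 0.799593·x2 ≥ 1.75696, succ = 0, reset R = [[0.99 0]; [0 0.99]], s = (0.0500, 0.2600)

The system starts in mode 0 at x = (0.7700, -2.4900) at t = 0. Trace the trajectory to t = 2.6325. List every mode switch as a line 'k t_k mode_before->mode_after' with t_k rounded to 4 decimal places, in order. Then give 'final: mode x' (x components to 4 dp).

Mode 0: guard c·x = 4.8804 hit at Δt = 0.5970 (t = 0.5970), x⁻ = (0.8325, -4.8090) → reset → x⁺ = (1.2408, -4.6556), jump to mode 1
Mode 1: guard c·x = 1.7570 hit at Δt = 0.9642 (t = 1.5612), x⁻ = (-3.0642, -0.1041) → reset → x⁺ = (-2.9836, 0.1570), jump to mode 0
Mode 0: flow for 1.0713 to horizon, guard not reached → x = (-6.0606, 3.0372)

1 0.5970 0->1
2 1.5612 1->0
final: 0 -6.0606 3.0372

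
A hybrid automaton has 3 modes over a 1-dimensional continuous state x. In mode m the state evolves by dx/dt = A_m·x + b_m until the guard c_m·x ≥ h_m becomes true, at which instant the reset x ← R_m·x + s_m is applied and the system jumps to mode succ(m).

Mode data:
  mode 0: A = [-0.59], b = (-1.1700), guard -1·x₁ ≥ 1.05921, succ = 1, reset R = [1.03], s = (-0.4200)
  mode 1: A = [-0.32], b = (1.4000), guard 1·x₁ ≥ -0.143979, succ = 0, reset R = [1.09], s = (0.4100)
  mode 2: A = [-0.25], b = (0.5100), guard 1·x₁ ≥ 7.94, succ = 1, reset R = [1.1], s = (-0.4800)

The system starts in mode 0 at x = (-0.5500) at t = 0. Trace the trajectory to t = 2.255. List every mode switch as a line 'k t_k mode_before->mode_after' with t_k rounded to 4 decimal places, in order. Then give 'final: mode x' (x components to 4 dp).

Mode 0: guard c·x = 1.0592 hit at Δt = 0.7441 (t = 0.7441), x⁻ = (-1.0592) → reset → x⁺ = (-1.5110), jump to mode 1
Mode 1: guard c·x = -0.1440 hit at Δt = 0.8259 (t = 1.5700), x⁻ = (-0.1440) → reset → x⁺ = (0.2531), jump to mode 0
Mode 0: flow for 0.6850 to horizon, guard not reached → x = (-0.4903)

1 0.7441 0->1
2 1.5700 1->0
final: 0 -0.4903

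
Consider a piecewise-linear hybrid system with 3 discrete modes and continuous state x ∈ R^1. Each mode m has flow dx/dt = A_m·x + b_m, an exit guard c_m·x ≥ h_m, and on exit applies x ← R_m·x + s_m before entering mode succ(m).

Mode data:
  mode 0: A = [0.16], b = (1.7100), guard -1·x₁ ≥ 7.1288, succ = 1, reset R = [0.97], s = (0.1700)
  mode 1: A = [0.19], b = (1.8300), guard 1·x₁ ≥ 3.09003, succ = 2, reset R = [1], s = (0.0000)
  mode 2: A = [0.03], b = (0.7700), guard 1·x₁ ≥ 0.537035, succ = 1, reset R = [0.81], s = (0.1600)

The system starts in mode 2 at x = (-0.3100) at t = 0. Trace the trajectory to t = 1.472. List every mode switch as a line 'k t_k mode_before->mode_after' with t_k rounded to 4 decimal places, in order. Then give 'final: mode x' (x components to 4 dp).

Mode 2: guard c·x = 0.5370 hit at Δt = 1.0953 (t = 1.0953), x⁻ = (0.5370) → reset → x⁺ = (0.5950), jump to mode 1
Mode 1: flow for 0.3767 to horizon, guard not reached → x = (1.3538)

1 1.0953 2->1
final: 1 1.3538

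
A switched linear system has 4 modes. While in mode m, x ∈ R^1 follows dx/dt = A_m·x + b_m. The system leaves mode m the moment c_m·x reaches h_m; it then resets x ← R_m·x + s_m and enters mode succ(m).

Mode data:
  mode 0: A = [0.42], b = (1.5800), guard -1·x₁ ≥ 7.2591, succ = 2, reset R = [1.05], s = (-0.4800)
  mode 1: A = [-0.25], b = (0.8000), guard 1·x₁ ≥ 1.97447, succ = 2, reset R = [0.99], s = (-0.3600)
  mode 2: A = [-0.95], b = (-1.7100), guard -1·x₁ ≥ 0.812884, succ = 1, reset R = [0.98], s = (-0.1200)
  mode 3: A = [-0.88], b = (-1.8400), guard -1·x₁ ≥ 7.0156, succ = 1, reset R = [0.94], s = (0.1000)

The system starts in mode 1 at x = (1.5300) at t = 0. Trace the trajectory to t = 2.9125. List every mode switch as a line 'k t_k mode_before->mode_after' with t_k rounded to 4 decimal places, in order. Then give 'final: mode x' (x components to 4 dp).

Mode 1: guard c·x = 1.9745 hit at Δt = 1.2378 (t = 1.2378), x⁻ = (1.9745) → reset → x⁺ = (1.5947), jump to mode 2
Mode 2: guard c·x = 0.8129 hit at Δt = 1.3002 (t = 2.5380), x⁻ = (-0.8129) → reset → x⁺ = (-0.9166), jump to mode 1
Mode 1: flow for 0.3745 to horizon, guard not reached → x = (-0.5487)

1 1.2378 1->2
2 2.5380 2->1
final: 1 -0.5487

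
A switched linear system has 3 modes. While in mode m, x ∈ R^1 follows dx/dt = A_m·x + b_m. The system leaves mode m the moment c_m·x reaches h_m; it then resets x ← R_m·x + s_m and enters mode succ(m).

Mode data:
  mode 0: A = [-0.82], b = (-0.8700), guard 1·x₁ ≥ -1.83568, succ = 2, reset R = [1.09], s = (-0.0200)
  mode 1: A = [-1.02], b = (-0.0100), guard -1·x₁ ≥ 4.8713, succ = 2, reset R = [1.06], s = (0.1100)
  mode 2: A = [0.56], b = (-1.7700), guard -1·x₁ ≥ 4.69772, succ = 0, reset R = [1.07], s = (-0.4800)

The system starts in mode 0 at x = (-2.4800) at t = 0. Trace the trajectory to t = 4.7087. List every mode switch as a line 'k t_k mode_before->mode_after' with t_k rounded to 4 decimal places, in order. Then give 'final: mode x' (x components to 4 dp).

Mode 0: guard c·x = -1.8357 hit at Δt = 0.7381 (t = 0.7381), x⁻ = (-1.8357) → reset → x⁺ = (-2.0209), jump to mode 2
Mode 2: guard c·x = 4.6977 hit at Δt = 0.7437 (t = 1.4818), x⁻ = (-4.6977) → reset → x⁺ = (-5.5066), jump to mode 0
Mode 0: guard c·x = -1.8357 hit at Δt = 2.1307 (t = 3.6125), x⁻ = (-1.8357) → reset → x⁺ = (-2.0209), jump to mode 2
Mode 2: guard c·x = 4.6977 hit at Δt = 0.7437 (t = 4.3562), x⁻ = (-4.6977) → reset → x⁺ = (-5.5066), jump to mode 0
Mode 0: flow for 0.3525 to horizon, guard not reached → x = (-4.3907)

1 0.7381 0->2
2 1.4818 2->0
3 3.6125 0->2
4 4.3562 2->0
final: 0 -4.3907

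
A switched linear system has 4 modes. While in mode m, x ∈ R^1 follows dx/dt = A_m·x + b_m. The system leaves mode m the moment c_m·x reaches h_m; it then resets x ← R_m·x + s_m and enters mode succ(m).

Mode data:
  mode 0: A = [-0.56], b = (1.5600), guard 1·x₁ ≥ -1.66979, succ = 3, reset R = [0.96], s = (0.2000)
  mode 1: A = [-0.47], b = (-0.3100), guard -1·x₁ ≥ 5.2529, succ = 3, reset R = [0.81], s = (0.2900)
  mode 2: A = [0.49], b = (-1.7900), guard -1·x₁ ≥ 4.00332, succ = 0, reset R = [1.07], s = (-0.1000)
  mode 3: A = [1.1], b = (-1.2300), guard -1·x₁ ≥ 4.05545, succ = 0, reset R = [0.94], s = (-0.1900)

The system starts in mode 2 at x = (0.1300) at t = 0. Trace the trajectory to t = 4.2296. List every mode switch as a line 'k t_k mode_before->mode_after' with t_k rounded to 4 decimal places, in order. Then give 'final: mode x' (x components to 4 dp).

Mode 2: guard c·x = 4.0033 hit at Δt = 1.5841 (t = 1.5841), x⁻ = (-4.0033) → reset → x⁺ = (-4.3836), jump to mode 0
Mode 0: guard c·x = -1.6698 hit at Δt = 0.8494 (t = 2.4335), x⁻ = (-1.6698) → reset → x⁺ = (-1.4030), jump to mode 3
Mode 3: guard c·x = 4.0555 hit at Δt = 0.6535 (t = 3.0870), x⁻ = (-4.0555) → reset → x⁺ = (-4.0021), jump to mode 0
Mode 0: guard c·x = -1.6698 hit at Δt = 0.7518 (t = 3.8388), x⁻ = (-1.6698) → reset → x⁺ = (-1.4030), jump to mode 3
Mode 3: flow for 0.3908 to horizon, guard not reached → x = (-2.7572)

1 1.5841 2->0
2 2.4335 0->3
3 3.0870 3->0
4 3.8388 0->3
final: 3 -2.7572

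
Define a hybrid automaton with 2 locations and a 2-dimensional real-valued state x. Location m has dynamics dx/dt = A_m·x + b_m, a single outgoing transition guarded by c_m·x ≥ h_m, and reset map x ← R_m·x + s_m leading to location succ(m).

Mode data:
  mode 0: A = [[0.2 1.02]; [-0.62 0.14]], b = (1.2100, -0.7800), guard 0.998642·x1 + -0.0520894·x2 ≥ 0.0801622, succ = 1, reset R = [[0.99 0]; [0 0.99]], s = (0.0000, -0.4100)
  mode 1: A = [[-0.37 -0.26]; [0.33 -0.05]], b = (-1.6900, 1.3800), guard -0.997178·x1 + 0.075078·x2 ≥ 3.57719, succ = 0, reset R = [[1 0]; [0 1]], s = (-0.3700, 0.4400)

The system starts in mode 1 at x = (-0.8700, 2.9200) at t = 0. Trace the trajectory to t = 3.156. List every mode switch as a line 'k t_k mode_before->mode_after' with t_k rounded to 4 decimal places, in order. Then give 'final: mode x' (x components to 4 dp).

Mode 1: guard c·x = 3.5772 hit at Δt = 1.3911 (t = 1.3911), x⁻ = (-3.3158, 3.6064) → reset → x⁺ = (-3.6858, 4.0464), jump to mode 0
Mode 0: guard c·x = 0.0802 hit at Δt = 0.7313 (t = 2.1224), x⁻ = (0.3278, 4.7446) → reset → x⁺ = (0.3245, 4.2871), jump to mode 1
Mode 1: flow for 1.0336 to horizon, guard not reached → x = (-2.3024, 5.1071)

1 1.3911 1->0
2 2.1224 0->1
final: 1 -2.3024 5.1071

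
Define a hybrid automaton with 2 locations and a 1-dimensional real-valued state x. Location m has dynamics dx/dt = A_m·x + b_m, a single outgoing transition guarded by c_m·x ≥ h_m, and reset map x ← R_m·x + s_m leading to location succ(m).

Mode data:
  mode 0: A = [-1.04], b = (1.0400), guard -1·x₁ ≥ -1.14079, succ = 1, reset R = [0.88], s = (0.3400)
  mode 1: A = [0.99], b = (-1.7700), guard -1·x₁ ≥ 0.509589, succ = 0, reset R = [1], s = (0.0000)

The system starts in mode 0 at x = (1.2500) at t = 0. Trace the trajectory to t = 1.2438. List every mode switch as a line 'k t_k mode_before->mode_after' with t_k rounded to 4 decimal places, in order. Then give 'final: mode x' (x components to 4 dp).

1 0.5521 0->1
final: 1 0.9073

Mode 0: guard c·x = -1.1408 hit at Δt = 0.5521 (t = 0.5521), x⁻ = (1.1408) → reset → x⁺ = (1.3439), jump to mode 1
Mode 1: flow for 0.6917 to horizon, guard not reached → x = (0.9073)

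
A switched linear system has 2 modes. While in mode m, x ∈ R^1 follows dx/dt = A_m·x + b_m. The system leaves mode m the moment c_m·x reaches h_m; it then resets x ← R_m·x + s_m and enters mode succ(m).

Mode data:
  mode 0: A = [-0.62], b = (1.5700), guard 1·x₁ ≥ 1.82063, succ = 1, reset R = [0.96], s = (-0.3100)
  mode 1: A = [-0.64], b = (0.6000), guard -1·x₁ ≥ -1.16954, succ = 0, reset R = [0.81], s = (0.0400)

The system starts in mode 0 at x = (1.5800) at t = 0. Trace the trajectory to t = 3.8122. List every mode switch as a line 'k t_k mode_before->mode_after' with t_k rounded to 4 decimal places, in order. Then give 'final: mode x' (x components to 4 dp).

Mode 0: guard c·x = 1.8206 hit at Δt = 0.4698 (t = 0.4698), x⁻ = (1.8206) → reset → x⁺ = (1.4378), jump to mode 1
Mode 1: guard c·x = -1.1695 hit at Δt = 1.2005 (t = 1.6703), x⁻ = (1.1695) → reset → x⁺ = (0.9873), jump to mode 0
Mode 0: guard c·x = 1.8206 hit at Δt = 1.2503 (t = 2.9206), x⁻ = (1.8206) → reset → x⁺ = (1.4378), jump to mode 1
Mode 1: flow for 0.8916 to horizon, guard not reached → x = (1.2203)

1 0.4698 0->1
2 1.6703 1->0
3 2.9206 0->1
final: 1 1.2203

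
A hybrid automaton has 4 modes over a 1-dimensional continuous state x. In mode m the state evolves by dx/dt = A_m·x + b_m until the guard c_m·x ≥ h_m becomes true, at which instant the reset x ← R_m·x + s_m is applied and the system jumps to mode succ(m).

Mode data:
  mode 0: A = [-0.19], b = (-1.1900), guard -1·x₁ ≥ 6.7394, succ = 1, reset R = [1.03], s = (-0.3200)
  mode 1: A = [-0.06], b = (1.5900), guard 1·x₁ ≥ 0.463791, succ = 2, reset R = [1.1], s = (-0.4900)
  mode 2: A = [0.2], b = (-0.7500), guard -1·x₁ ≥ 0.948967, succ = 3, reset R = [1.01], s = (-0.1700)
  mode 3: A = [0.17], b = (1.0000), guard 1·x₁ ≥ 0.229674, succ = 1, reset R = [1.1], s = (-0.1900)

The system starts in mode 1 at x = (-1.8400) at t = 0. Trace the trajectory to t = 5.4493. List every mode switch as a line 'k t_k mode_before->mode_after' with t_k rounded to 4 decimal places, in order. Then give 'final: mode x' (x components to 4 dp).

1 1.4131 1->2
2 2.5680 2->3
3 4.0462 3->1
4 4.3010 1->2
final: 2 -0.9427

Mode 1: guard c·x = 0.4638 hit at Δt = 1.4131 (t = 1.4131), x⁻ = (0.4638) → reset → x⁺ = (0.0202), jump to mode 2
Mode 2: guard c·x = 0.9490 hit at Δt = 1.1549 (t = 2.5680), x⁻ = (-0.9490) → reset → x⁺ = (-1.1285), jump to mode 3
Mode 3: guard c·x = 0.2297 hit at Δt = 1.4782 (t = 4.0462), x⁻ = (0.2297) → reset → x⁺ = (0.0626), jump to mode 1
Mode 1: guard c·x = 0.4638 hit at Δt = 0.2548 (t = 4.3010), x⁻ = (0.4638) → reset → x⁺ = (0.0202), jump to mode 2
Mode 2: flow for 1.1483 to horizon, guard not reached → x = (-0.9427)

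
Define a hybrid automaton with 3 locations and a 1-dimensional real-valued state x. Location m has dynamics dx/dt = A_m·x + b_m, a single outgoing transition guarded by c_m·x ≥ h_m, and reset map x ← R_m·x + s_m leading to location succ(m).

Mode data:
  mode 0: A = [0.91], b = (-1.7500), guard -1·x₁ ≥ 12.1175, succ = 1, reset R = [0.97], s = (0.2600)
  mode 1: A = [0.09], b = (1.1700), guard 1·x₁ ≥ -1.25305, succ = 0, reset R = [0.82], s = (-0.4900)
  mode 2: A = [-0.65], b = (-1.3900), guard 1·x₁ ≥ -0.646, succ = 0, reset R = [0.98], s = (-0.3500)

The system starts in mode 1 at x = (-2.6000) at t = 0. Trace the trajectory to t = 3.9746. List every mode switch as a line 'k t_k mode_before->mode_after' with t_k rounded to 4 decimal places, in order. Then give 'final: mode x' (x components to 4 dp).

1 1.3532 1->0
2 2.8986 0->1
final: 1 -11.3408

Mode 1: guard c·x = -1.2530 hit at Δt = 1.3532 (t = 1.3532), x⁻ = (-1.2530) → reset → x⁺ = (-1.5175), jump to mode 0
Mode 0: guard c·x = 12.1175 hit at Δt = 1.5454 (t = 2.8986), x⁻ = (-12.1175) → reset → x⁺ = (-11.4940), jump to mode 1
Mode 1: flow for 1.0760 to horizon, guard not reached → x = (-11.3408)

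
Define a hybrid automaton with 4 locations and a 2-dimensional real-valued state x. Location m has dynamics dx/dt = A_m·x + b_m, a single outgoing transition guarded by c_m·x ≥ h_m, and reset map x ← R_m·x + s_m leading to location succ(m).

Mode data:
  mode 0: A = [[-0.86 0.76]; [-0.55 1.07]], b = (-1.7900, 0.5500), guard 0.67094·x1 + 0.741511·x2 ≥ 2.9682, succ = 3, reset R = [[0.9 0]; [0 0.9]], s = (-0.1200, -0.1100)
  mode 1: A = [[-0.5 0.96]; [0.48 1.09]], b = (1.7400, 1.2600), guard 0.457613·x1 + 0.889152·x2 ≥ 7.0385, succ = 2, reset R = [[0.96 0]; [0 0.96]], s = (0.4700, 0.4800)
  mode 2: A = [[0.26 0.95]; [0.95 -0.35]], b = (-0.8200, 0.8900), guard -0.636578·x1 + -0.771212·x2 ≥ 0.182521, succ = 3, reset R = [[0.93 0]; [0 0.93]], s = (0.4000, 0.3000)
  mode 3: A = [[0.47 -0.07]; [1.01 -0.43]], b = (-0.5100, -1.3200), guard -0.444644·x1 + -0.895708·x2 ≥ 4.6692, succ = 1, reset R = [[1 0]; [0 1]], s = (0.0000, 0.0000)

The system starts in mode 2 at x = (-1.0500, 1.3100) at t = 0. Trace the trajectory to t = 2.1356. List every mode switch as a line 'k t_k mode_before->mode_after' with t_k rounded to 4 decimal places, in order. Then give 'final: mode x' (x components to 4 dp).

1 1.1595 2->3
final: 3 -1.7473 -1.3948

Mode 2: guard c·x = 0.1825 hit at Δt = 1.1595 (t = 1.1595), x⁻ = (-1.1946, 0.7494) → reset → x⁺ = (-0.7110, 0.9970), jump to mode 3
Mode 3: flow for 0.9761 to horizon, guard not reached → x = (-1.7473, -1.3948)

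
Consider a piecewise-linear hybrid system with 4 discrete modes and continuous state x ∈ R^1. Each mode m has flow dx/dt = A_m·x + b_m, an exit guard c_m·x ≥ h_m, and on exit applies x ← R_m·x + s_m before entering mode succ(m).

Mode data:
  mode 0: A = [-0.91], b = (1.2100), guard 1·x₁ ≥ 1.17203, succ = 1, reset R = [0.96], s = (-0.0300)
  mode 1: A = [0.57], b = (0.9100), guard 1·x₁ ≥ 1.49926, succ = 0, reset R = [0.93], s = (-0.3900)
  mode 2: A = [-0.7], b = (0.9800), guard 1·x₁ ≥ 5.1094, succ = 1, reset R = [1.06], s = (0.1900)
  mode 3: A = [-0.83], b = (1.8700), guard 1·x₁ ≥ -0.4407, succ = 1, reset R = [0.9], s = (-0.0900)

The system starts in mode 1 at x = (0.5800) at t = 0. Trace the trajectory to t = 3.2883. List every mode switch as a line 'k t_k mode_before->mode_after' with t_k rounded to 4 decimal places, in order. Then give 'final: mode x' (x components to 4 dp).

1 0.6181 1->0
2 1.4144 0->1
3 1.6598 1->0
4 2.4561 0->1
5 2.7015 1->0
final: 0 1.1389

Mode 1: guard c·x = 1.4993 hit at Δt = 0.6181 (t = 0.6181), x⁻ = (1.4993) → reset → x⁺ = (1.0043), jump to mode 0
Mode 0: guard c·x = 1.1720 hit at Δt = 0.7963 (t = 1.4144), x⁻ = (1.1720) → reset → x⁺ = (1.0951), jump to mode 1
Mode 1: guard c·x = 1.4993 hit at Δt = 0.2454 (t = 1.6598), x⁻ = (1.4993) → reset → x⁺ = (1.0043), jump to mode 0
Mode 0: guard c·x = 1.1720 hit at Δt = 0.7963 (t = 2.4561), x⁻ = (1.1720) → reset → x⁺ = (1.0951), jump to mode 1
Mode 1: guard c·x = 1.4993 hit at Δt = 0.2454 (t = 2.7015), x⁻ = (1.4993) → reset → x⁺ = (1.0043), jump to mode 0
Mode 0: flow for 0.5868 to horizon, guard not reached → x = (1.1389)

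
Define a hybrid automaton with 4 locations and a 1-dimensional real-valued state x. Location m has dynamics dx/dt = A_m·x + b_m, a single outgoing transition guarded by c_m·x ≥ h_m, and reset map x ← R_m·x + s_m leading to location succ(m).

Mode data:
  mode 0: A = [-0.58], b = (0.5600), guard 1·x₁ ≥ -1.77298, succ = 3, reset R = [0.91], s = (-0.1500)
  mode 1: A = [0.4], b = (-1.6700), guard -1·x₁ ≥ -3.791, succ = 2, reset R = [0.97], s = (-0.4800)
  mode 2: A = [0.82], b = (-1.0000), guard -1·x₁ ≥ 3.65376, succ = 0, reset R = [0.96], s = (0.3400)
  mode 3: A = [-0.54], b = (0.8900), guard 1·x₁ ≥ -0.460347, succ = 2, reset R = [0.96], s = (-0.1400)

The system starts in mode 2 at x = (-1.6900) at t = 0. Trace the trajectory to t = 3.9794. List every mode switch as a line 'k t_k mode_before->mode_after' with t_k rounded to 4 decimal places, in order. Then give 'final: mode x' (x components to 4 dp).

1 0.6290 2->0
2 1.3387 0->3
3 2.2298 3->2
4 3.4434 2->0
final: 0 -2.0633

Mode 2: guard c·x = 3.6538 hit at Δt = 0.6290 (t = 0.6290), x⁻ = (-3.6538) → reset → x⁺ = (-3.1676), jump to mode 0
Mode 0: guard c·x = -1.7730 hit at Δt = 0.7097 (t = 1.3387), x⁻ = (-1.7730) → reset → x⁺ = (-1.7634), jump to mode 3
Mode 3: guard c·x = -0.4603 hit at Δt = 0.8911 (t = 2.2298), x⁻ = (-0.4603) → reset → x⁺ = (-0.5819), jump to mode 2
Mode 2: guard c·x = 3.6538 hit at Δt = 1.2136 (t = 3.4434), x⁻ = (-3.6538) → reset → x⁺ = (-3.1676), jump to mode 0
Mode 0: flow for 0.5360 to horizon, guard not reached → x = (-2.0633)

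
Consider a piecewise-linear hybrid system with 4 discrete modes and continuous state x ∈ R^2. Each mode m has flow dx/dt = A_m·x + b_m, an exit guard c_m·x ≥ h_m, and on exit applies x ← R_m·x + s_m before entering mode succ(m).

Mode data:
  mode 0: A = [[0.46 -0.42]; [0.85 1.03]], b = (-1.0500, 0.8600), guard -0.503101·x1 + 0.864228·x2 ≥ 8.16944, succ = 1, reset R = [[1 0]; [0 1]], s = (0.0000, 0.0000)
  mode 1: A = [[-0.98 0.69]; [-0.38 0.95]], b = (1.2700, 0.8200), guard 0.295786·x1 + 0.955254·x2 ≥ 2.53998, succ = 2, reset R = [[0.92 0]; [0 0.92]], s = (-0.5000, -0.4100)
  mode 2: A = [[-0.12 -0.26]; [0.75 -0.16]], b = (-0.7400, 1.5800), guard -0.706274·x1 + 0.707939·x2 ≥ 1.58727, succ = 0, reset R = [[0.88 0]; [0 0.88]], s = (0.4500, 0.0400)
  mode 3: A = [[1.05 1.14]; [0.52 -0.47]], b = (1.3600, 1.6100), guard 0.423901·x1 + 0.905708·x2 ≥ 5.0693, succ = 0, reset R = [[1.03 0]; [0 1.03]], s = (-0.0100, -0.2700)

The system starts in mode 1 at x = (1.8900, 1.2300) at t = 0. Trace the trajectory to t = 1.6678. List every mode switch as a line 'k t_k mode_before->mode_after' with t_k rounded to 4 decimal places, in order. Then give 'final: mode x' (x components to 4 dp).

Mode 1: guard c·x = 2.5400 hit at Δt = 0.4929 (t = 0.4929), x⁻ = (2.1003, 2.0086) → reset → x⁺ = (1.4323, 1.4379), jump to mode 2
Mode 2: guard c·x = 1.5873 hit at Δt = 0.6604 (t = 1.1533), x⁻ = (0.4988, 2.7398) → reset → x⁺ = (0.8890, 2.4510), jump to mode 0
Mode 0: flow for 0.5145 to horizon, guard not reached → x = (-0.3598, 4.9715)

1 0.4929 1->2
2 1.1533 2->0
final: 0 -0.3598 4.9715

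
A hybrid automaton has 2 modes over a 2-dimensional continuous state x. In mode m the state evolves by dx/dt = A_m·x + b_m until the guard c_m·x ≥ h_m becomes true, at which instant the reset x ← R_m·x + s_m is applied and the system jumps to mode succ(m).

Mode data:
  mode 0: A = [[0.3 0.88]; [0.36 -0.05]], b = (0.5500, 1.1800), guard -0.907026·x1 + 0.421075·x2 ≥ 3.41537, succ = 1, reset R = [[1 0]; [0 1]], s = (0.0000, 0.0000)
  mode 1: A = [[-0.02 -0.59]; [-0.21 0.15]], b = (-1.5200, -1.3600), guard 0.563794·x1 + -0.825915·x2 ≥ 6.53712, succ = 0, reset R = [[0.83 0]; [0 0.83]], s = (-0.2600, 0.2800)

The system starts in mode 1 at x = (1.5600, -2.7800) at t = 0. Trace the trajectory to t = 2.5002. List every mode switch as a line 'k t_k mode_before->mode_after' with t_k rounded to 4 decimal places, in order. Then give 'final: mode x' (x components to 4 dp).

Mode 1: guard c·x = 6.5371 hit at Δt = 1.3176 (t = 1.3176), x⁻ = (2.8436, -5.9739) → reset → x⁺ = (2.1002, -4.6783), jump to mode 0
Mode 0: flow for 1.1826 to horizon, guard not reached → x = (-0.8420, -2.8308)

1 1.3176 1->0
final: 0 -0.8420 -2.8308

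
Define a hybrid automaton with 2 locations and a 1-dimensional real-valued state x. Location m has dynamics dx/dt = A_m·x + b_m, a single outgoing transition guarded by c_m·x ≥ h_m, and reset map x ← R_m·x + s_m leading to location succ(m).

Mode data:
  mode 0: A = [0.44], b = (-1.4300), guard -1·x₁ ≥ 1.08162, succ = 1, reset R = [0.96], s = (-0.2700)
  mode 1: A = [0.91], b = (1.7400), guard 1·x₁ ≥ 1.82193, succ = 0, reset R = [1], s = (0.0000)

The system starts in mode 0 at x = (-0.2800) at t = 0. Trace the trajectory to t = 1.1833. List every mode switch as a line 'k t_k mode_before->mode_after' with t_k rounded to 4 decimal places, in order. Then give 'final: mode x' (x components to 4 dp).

Mode 0: guard c·x = 1.0816 hit at Δt = 0.4651 (t = 0.4651), x⁻ = (-1.0816) → reset → x⁺ = (-1.3084), jump to mode 1
Mode 1: flow for 0.7182 to horizon, guard not reached → x = (-0.7515)

1 0.4651 0->1
final: 1 -0.7515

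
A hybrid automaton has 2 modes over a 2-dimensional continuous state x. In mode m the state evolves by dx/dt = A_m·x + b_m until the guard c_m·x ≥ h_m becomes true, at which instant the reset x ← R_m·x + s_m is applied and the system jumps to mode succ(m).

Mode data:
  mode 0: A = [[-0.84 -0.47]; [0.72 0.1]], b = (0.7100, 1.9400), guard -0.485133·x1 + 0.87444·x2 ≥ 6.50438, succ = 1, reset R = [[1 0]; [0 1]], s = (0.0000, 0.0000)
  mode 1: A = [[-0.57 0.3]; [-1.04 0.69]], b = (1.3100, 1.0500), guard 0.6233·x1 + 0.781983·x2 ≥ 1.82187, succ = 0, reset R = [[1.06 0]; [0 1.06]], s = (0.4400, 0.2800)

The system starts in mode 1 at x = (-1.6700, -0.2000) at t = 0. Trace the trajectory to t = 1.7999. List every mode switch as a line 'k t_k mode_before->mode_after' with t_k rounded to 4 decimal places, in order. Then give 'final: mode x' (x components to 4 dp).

1 0.9542 1->0
final: 0 -0.2945 4.6223

Mode 1: guard c·x = 1.8219 hit at Δt = 0.9542 (t = 0.9542), x⁻ = (0.2386, 2.1396) → reset → x⁺ = (0.6929, 2.5480), jump to mode 0
Mode 0: flow for 0.8457 to horizon, guard not reached → x = (-0.2945, 4.6223)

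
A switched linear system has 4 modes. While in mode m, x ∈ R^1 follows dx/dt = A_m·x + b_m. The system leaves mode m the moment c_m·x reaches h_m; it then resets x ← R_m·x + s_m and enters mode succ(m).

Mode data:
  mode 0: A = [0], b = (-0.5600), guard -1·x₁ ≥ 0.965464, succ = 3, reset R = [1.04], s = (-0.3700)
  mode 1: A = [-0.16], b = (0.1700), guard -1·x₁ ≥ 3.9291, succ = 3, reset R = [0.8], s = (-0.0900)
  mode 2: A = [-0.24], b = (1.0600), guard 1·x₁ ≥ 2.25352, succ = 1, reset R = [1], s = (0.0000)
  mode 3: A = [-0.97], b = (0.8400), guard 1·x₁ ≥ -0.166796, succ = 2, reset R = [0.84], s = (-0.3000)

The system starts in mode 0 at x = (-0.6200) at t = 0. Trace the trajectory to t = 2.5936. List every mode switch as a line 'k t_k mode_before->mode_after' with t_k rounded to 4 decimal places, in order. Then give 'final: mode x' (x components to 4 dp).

Mode 0: guard c·x = 0.9655 hit at Δt = 0.6169 (t = 0.6169), x⁻ = (-0.9655) → reset → x⁺ = (-1.3741), jump to mode 3
Mode 3: guard c·x = -0.1668 hit at Δt = 0.7982 (t = 1.4151), x⁻ = (-0.1668) → reset → x⁺ = (-0.4401), jump to mode 2
Mode 2: flow for 1.1785 to horizon, guard not reached → x = (0.7564)

1 0.6169 0->3
2 1.4151 3->2
final: 2 0.7564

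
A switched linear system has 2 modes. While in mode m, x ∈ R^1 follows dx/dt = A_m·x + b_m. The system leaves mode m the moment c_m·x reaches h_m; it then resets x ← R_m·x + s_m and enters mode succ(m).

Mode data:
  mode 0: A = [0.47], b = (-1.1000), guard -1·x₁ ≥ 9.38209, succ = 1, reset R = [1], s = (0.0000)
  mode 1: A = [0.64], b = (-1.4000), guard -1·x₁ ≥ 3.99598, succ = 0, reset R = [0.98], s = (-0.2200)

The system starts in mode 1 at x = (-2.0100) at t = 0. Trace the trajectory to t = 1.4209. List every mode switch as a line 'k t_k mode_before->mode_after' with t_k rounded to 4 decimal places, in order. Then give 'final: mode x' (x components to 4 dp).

Mode 1: guard c·x = 3.9960 hit at Δt = 0.6053 (t = 0.6053), x⁻ = (-3.9960) → reset → x⁺ = (-4.1361), jump to mode 0
Mode 0: flow for 0.8156 to horizon, guard not reached → x = (-7.1616)

1 0.6053 1->0
final: 0 -7.1616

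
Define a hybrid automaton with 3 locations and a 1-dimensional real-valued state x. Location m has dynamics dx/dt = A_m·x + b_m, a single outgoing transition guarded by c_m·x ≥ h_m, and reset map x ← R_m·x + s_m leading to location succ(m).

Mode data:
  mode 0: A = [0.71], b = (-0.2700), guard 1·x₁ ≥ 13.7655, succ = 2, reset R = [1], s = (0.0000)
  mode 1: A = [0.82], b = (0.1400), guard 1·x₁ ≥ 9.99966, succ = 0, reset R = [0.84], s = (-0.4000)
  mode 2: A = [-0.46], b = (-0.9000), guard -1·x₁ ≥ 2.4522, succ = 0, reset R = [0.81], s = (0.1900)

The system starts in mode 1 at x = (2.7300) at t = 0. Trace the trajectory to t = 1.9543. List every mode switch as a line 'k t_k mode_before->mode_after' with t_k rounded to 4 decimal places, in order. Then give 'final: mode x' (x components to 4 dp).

Mode 1: guard c·x = 9.9997 hit at Δt = 1.5299 (t = 1.5299), x⁻ = (9.9997) → reset → x⁺ = (7.9997), jump to mode 0
Mode 0: flow for 0.4244 to horizon, guard not reached → x = (10.6791)

1 1.5299 1->0
final: 0 10.6791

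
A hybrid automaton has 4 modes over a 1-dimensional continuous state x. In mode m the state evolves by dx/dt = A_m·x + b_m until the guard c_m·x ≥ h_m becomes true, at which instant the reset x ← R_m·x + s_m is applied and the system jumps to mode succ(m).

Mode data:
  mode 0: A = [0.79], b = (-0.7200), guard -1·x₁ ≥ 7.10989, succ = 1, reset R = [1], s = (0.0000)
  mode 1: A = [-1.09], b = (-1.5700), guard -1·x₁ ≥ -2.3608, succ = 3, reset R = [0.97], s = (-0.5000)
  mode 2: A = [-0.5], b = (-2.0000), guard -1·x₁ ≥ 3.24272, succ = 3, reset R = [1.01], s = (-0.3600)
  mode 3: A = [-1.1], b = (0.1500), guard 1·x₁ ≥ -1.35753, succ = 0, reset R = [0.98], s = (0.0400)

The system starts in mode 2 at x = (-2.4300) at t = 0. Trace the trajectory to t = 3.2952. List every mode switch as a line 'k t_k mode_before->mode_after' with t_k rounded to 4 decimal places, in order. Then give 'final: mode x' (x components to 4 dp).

Mode 2: guard c·x = 3.2427 hit at Δt = 1.4582 (t = 1.4582), x⁻ = (-3.2427) → reset → x⁺ = (-3.6351), jump to mode 3
Mode 3: guard c·x = -1.3575 hit at Δt = 0.8419 (t = 2.3001), x⁻ = (-1.3575) → reset → x⁺ = (-1.2904), jump to mode 0
Mode 0: flow for 0.9951 to horizon, guard not reached → x = (-3.9213)

1 1.4582 2->3
2 2.3001 3->0
final: 0 -3.9213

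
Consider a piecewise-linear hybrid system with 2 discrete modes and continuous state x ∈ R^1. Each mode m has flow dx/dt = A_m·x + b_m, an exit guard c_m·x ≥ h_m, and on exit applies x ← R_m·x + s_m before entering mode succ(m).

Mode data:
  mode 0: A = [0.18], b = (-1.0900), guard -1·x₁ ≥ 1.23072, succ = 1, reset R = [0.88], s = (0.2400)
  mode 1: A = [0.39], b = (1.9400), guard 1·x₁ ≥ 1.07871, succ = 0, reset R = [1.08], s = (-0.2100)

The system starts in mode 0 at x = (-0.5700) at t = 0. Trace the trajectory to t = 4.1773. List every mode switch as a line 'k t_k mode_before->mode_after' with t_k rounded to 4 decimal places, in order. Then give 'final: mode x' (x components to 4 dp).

Mode 0: guard c·x = 1.2307 hit at Δt = 0.5281 (t = 0.5281), x⁻ = (-1.2307) → reset → x⁺ = (-0.8430), jump to mode 1
Mode 1: guard c·x = 1.0787 hit at Δt = 0.9794 (t = 1.5075), x⁻ = (1.0787) → reset → x⁺ = (0.9550), jump to mode 0
Mode 0: guard c·x = 1.2307 hit at Δt = 1.9814 (t = 3.4889), x⁻ = (-1.2307) → reset → x⁺ = (-0.8430), jump to mode 1
Mode 1: flow for 0.6884 to horizon, guard not reached → x = (0.4294)

1 0.5281 0->1
2 1.5075 1->0
3 3.4889 0->1
final: 1 0.4294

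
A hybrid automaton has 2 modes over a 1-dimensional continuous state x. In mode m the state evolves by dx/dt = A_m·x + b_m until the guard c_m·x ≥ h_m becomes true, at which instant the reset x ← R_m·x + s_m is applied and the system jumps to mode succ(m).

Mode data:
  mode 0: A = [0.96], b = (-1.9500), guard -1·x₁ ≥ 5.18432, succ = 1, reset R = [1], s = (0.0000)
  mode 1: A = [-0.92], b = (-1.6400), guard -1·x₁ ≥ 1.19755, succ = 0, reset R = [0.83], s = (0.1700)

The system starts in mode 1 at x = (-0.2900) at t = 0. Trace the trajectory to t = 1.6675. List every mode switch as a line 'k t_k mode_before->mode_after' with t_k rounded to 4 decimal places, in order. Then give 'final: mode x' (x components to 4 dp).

Mode 1: guard c·x = 1.1975 hit at Δt = 1.0180 (t = 1.0180), x⁻ = (-1.1975) → reset → x⁺ = (-0.8240), jump to mode 0
Mode 0: flow for 0.6495 to horizon, guard not reached → x = (-3.2951)

1 1.0180 1->0
final: 0 -3.2951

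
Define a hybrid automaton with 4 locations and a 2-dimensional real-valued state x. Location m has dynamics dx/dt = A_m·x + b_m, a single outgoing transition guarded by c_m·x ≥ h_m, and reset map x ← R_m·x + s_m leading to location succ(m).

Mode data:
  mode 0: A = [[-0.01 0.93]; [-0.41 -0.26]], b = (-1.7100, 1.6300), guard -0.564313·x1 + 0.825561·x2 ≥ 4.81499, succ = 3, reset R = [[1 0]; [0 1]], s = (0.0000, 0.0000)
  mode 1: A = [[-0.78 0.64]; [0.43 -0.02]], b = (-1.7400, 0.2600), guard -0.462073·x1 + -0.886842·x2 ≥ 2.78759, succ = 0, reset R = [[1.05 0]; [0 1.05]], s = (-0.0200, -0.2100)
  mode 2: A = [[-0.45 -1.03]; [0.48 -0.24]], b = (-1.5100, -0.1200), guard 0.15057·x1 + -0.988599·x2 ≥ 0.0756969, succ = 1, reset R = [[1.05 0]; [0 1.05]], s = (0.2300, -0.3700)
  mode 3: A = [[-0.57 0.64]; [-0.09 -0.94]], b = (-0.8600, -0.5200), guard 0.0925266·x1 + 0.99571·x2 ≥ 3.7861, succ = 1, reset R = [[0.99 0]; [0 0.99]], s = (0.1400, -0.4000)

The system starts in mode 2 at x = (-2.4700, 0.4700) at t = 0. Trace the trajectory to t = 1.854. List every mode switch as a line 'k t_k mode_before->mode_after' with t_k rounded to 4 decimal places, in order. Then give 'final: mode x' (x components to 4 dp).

1 0.6907 2->1
2 1.5234 1->0
final: 0 -4.0519 -0.7713

Mode 2: guard c·x = 0.0757 hit at Δt = 0.6907 (t = 0.6907), x⁻ = (-2.6822, -0.4851) → reset → x⁺ = (-2.5863, -0.8793), jump to mode 1
Mode 1: guard c·x = 2.7876 hit at Δt = 0.8327 (t = 1.5234), x⁻ = (-2.9189, -1.6224) → reset → x⁺ = (-3.0849, -1.9135), jump to mode 0
Mode 0: flow for 0.3306 to horizon, guard not reached → x = (-4.0519, -0.7713)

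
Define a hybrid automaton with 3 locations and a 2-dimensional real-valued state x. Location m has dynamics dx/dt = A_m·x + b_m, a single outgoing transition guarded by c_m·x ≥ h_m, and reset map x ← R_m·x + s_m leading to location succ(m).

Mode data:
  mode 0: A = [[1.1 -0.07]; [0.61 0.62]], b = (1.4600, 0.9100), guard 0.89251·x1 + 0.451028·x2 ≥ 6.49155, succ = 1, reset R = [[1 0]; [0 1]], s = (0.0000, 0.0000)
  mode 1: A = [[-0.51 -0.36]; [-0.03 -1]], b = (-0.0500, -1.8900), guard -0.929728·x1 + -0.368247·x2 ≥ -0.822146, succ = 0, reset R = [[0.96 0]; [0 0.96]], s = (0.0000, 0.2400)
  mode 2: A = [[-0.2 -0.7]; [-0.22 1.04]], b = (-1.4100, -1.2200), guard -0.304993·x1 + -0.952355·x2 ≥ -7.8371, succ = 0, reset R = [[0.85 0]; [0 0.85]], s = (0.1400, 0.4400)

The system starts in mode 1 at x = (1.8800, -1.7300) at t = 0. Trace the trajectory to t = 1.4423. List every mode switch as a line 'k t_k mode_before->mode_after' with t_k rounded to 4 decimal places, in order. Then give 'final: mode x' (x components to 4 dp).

1 0.9094 1->0
final: 0 3.9129 -0.5858

Mode 1: guard c·x = -0.8221 hit at Δt = 0.9094 (t = 0.9094), x⁻ = (1.6195, -1.8563) → reset → x⁺ = (1.5548, -1.5421), jump to mode 0
Mode 0: flow for 0.5329 to horizon, guard not reached → x = (3.9129, -0.5858)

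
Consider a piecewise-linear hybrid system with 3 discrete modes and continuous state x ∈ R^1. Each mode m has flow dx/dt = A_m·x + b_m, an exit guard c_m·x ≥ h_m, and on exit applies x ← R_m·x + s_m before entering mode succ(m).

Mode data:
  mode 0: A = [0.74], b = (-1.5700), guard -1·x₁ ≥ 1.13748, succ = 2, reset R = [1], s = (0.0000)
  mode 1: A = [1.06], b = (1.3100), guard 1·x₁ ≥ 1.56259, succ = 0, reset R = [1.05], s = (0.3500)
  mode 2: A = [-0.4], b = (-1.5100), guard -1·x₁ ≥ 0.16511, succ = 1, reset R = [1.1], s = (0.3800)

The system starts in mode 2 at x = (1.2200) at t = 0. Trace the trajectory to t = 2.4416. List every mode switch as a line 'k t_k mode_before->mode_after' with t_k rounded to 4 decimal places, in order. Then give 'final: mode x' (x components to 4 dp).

Mode 2: guard c·x = 0.1651 hit at Δt = 0.8119 (t = 0.8119), x⁻ = (-0.1651) → reset → x⁺ = (0.1984), jump to mode 1
Mode 1: guard c·x = 1.5626 hit at Δt = 0.6306 (t = 1.4425), x⁻ = (1.5626) → reset → x⁺ = (1.9907), jump to mode 0
Mode 0: flow for 0.9991 to horizon, guard not reached → x = (1.8474)

1 0.8119 2->1
2 1.4425 1->0
final: 0 1.8474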